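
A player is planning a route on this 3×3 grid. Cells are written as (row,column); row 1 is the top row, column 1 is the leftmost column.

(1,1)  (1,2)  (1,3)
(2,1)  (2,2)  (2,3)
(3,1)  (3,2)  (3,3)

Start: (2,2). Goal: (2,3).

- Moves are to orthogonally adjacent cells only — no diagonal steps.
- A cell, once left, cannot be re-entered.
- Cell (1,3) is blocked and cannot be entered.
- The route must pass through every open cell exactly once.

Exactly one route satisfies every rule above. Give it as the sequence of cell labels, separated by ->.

(2,2) -> (1,2) -> (1,1) -> (2,1) -> (3,1) -> (3,2) -> (3,3) -> (2,3)

Need to visit all 8 open cells exactly once, starting at (2,2) and ending at (2,3).
Cell (3,3) has only two open neighbours ((2,3) and (3,2)), so the path must pass straight through it: one of those is the cell it's entered from and the other is where it exits.
Route from (2,2): up to (1,2), left to (1,1), 2× down (reaching (3,1)), 2× right (reaching (3,3)), up to (2,3) — 7 moves in all.
Check: all 8 open cells covered.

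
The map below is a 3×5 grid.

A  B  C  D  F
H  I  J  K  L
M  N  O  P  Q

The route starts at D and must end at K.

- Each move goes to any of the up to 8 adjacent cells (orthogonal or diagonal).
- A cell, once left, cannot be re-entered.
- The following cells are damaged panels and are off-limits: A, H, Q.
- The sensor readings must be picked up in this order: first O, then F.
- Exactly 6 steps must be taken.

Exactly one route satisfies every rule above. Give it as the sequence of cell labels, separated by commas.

The waypoints must appear in the order O, F, with no cell reused.
Route from D: down-left to J, down to O, right to P, up-right to L, up to F, down-left to K — 6 moves in all.
Check: order respected (O at step 2, F at step 5); 6 moves as required.

D, J, O, P, L, F, K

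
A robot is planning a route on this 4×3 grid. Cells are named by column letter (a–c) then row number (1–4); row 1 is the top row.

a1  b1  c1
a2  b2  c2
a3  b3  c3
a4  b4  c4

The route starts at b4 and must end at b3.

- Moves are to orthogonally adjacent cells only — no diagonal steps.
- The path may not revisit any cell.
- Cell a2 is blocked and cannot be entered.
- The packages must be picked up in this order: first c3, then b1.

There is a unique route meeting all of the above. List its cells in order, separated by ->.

b4 -> c4 -> c3 -> c2 -> c1 -> b1 -> b2 -> b3

The waypoints must appear in the order c3, b1, with no cell reused.
Route from b4: right 1 to c4, up 3 to c1, left 1 to b1, down 2 to b3 — 7 moves in all.
Check: order respected (c3 at step 2, b1 at step 5).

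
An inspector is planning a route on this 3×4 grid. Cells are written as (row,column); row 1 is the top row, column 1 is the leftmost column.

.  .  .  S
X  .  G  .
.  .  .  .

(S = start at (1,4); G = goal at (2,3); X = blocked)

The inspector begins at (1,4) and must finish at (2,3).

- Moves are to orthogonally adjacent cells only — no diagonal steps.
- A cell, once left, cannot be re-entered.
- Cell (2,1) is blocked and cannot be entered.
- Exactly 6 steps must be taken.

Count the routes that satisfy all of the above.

2

Need simple routes of exactly 6 moves from (1,4) to (2,3) (Manhattan distance 2, so 2 moves are spent on a detour and 2 undoing it).
Enumerating: (1,4) (2,4) (3,4) (3,3) (3,2) (2,2) (2,3) | (1,4) (1,3) (1,2) (2,2) (3,2) (3,3) (2,3).
That gives 2 routes.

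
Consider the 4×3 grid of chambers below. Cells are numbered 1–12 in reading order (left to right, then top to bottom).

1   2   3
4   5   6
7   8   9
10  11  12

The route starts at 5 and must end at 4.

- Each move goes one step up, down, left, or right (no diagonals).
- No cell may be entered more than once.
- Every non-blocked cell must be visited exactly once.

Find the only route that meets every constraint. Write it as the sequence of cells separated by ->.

5 -> 8 -> 7 -> 10 -> 11 -> 12 -> 9 -> 6 -> 3 -> 2 -> 1 -> 4

Need to visit all 12 open cells exactly once, starting at 5 and ending at 4.
Cell 3 has only two open neighbours (6 and 2), so the path must pass straight through it: one of those is the cell it's entered from and the other is where it exits.
Route from 5: down 1 to 8, left 1 to 7, down 1 to 10, right 2 to 12, up 3 to 3, left 2 to 1, down 1 to 4 — 11 moves in all.
Check: all 12 open cells covered.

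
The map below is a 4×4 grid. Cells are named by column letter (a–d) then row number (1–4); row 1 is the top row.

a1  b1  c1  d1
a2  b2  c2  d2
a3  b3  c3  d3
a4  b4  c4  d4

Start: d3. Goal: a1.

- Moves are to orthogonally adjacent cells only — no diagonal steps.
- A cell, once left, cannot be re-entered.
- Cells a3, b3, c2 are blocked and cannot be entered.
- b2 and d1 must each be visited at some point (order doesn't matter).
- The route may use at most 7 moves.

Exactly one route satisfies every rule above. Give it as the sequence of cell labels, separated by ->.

d3 -> d2 -> d1 -> c1 -> b1 -> b2 -> a2 -> a1

Any route must reach b2 and d1 and still end at a1 within 7 moves, so the order of the required stops is forced.
Route from d3: 2× up (reaching d1), 2× left (reaching b1), down to b2, left to a2, up to a1 — 7 moves in all.
Check: all required cells visited; 7 ≤ 7 moves.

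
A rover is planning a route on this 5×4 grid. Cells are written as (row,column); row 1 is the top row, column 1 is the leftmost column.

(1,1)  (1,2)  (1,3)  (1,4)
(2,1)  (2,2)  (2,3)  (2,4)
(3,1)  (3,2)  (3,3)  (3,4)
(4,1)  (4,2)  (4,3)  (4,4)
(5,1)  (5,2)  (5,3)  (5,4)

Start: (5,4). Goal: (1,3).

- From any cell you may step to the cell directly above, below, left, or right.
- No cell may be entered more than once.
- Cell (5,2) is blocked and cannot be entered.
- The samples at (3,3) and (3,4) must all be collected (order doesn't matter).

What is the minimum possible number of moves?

5

Any route passes through (3,3) and (3,4) in some order between (5,4) and (1,3). Summing Manhattan distances along each leg and taking the cheapest ordering ((5,4) → (3,4) → (3,3) → (1,3)) gives a lower bound of 2 + 1 + 2 = 5 moves.
A route of 5 moves achieves this: (5,4) → (4,4) → (3,4) → (3,3) → (2,3) → (1,3).
Since 5 matches the lower bound, it is optimal.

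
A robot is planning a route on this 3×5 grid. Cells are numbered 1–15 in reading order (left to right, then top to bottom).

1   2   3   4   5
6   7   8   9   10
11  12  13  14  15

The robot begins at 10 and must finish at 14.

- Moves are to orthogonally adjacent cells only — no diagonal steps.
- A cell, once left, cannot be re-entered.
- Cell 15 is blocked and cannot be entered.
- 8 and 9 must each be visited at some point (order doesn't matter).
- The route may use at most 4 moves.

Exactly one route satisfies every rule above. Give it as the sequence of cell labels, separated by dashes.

10 - 9 - 8 - 13 - 14

Any route must reach 8 and 9 and still end at 14 within 4 moves, so the order of the required stops is forced.
Route from 10: 2× left (reaching 8), down to 13, right to 14 — 4 moves in all.
Check: all required cells visited; 4 ≤ 4 moves.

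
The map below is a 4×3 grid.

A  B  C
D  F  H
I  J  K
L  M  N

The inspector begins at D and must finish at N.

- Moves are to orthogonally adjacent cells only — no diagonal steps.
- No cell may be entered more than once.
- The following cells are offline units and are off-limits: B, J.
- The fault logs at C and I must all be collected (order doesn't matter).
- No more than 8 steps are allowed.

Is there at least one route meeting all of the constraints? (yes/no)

C must be visited but has only one open neighbour (H), and it is neither the start nor the goal — the route would have to enter and leave through H, re-entering it.

no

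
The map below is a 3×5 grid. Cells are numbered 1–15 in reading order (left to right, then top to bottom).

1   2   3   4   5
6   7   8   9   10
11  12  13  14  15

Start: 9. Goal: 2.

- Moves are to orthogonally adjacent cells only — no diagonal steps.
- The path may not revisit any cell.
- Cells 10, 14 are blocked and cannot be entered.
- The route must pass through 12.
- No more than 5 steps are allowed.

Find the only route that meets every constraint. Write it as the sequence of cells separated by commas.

9, 8, 13, 12, 7, 2

Any route must reach 12 and still end at 2 within 5 moves, so the order of the required stops is forced.
Route from 9: left to 8, down to 13, left to 12, 2× up (reaching 2) — 5 moves in all.
Check: all required cells visited; 5 ≤ 5 moves.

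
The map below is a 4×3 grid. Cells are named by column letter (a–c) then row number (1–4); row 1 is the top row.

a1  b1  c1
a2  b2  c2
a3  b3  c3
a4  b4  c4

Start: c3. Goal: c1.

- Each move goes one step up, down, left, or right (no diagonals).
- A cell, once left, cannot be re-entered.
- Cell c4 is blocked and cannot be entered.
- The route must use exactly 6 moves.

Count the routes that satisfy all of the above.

Need simple routes of exactly 6 moves from c3 to c1 (Manhattan distance 2, so 2 moves are spent on a detour and 2 undoing it).
Enumerating: c3 c2 b2 a2 a1 b1 c1 | c3 b3 b2 a2 a1 b1 c1 | c3 b3 a3 a2 a1 b1 c1 | c3 b3 a3 a2 b2 b1 c1 | c3 b3 a3 a2 b2 c2 c1.
That gives 5 routes.

5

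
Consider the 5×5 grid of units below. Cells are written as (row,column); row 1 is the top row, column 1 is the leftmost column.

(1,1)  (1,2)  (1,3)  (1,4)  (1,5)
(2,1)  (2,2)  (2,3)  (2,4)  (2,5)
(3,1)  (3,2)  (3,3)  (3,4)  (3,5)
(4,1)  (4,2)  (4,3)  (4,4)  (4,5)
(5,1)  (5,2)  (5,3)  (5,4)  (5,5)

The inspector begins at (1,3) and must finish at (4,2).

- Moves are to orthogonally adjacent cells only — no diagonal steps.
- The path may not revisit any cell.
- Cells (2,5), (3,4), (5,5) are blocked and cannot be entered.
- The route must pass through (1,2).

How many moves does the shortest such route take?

Any route passes through (1,2) somewhere between (1,3) and (4,2). Summing Manhattan distances along the two legs ((1,3) → (1,2) → (4,2)) gives a lower bound of 1 + 3 = 4 moves.
A route of 4 moves achieves this: (1,3) → (1,2) → (2,2) → (3,2) → (4,2).
Since 4 matches the lower bound, it is optimal.

4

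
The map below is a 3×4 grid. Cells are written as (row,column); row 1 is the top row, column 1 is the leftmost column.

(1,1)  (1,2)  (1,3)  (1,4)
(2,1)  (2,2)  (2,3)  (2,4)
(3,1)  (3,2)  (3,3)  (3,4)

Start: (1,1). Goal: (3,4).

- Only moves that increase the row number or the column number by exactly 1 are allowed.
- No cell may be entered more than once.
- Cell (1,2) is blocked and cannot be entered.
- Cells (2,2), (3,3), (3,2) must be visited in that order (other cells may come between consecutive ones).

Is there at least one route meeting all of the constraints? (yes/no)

(3,2) lies to the left of (3,3), so going from (3,3) to (3,2) would need a leftward move — but moves only go right/down, so (3,3) cannot be visited before (3,2).

no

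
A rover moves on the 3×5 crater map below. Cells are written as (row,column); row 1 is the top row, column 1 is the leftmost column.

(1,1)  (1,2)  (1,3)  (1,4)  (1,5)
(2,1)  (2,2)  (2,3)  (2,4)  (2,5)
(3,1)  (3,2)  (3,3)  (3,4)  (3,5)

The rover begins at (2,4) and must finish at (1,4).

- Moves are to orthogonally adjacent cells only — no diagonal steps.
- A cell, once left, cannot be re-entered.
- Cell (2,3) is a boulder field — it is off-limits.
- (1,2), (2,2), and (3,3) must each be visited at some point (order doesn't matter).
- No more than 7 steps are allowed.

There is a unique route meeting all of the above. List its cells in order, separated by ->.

(2,4) -> (3,4) -> (3,3) -> (3,2) -> (2,2) -> (1,2) -> (1,3) -> (1,4)

Any route must reach (1,2), (2,2), and (3,3) and still end at (1,4) within 7 moves, so the order of the required stops is forced.
Route from (2,4): down to (3,4), 2× left (reaching (3,2)), 2× up (reaching (1,2)), 2× right (reaching (1,4)) — 7 moves in all.
Check: all required cells visited; 7 ≤ 7 moves.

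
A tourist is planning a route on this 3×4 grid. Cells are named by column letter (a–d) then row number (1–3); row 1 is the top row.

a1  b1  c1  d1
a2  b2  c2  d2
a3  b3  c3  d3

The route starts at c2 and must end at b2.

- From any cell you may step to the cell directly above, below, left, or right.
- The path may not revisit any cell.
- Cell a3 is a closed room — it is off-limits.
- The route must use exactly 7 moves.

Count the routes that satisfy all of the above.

3

Need simple routes of exactly 7 moves from c2 to b2 (Manhattan distance 1, so 3 moves are spent on a detour and 3 undoing it).
Enumerating: c2 c1 d1 d2 d3 c3 b3 b2 | c2 c3 d3 d2 d1 c1 b1 b2 | c2 d2 d1 c1 b1 a1 a2 b2.
That gives 3 routes.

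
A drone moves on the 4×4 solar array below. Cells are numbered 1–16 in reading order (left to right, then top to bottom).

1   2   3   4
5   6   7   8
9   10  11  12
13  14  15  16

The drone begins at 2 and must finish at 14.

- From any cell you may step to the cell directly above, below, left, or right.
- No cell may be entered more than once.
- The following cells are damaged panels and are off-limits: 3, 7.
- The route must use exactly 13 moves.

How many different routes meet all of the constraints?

0

Need simple routes of exactly 13 moves from 2 to 14 (Manhattan distance 3, so 5 moves are spent on a detour and 5 undoing it).
No route satisfies every constraint, so the count is 0.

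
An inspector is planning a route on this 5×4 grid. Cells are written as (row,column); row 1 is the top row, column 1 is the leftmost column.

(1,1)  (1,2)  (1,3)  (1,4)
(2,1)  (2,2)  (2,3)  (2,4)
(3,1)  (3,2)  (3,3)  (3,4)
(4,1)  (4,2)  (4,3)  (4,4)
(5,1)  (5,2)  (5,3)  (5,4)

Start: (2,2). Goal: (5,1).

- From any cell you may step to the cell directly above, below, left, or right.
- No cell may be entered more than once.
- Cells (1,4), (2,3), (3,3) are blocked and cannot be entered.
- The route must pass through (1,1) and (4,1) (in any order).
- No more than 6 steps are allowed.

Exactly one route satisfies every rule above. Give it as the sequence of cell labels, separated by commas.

Any route must reach (1,1) and (4,1) and still end at (5,1) within 6 moves, so the order of the required stops is forced.
Route from (2,2): up to (1,2), left to (1,1), 4× down (reaching (5,1)) — 6 moves in all.
Check: all required cells visited; 6 ≤ 6 moves.

(2,2), (1,2), (1,1), (2,1), (3,1), (4,1), (5,1)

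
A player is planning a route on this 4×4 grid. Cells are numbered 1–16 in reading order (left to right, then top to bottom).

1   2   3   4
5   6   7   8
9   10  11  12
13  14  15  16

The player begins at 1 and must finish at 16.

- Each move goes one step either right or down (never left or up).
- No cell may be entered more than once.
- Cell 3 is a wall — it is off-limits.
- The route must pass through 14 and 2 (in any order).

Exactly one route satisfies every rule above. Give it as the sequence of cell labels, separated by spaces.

1 2 6 10 14 15 16

Moves only go right or down, so the column and row indices never decrease.
Route from 1: right 1 to 2, down 3 to 14, right 2 to 16 — 6 moves in all.
Check: all required cells visited.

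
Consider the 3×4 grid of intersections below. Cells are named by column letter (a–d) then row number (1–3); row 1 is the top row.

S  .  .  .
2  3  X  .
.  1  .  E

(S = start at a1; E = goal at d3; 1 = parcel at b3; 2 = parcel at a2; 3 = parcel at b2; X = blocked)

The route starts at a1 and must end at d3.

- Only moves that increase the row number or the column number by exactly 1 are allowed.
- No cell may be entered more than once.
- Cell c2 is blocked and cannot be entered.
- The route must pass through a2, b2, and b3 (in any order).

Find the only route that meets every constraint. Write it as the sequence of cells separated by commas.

Moves only go right or down, so the column and row indices never decrease.
Route from a1: down to a2, right to b2, down to b3, 2× right (reaching d3) — 5 moves in all.
Check: all required cells visited.

a1, a2, b2, b3, c3, d3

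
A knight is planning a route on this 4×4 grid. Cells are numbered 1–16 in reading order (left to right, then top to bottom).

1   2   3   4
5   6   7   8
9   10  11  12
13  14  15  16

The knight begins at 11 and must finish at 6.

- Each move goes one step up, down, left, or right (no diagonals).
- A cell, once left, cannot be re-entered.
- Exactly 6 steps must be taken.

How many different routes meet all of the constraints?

Need simple routes of exactly 6 moves from 11 to 6 (Manhattan distance 2, so 2 moves are spent on a detour and 2 undoing it).
Branch systematically from the start, pruning whenever the remaining move budget drops below the Manhattan distance to 6 or differs from it in parity. Grouping the completions by first move — via 7: 2; via 15: 4; via 10: 2; via 12: 4 — and summing: 2 + 4 + 2 + 4 = 12.
That gives 12 routes.

12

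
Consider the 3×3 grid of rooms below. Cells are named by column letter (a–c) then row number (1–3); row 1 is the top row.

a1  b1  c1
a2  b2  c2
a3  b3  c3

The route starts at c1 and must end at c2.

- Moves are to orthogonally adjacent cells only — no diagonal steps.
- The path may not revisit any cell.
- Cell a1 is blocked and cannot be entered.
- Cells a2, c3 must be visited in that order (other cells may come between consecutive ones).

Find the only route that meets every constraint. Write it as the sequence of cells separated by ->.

The waypoints must appear in the order a2, c3, with no cell reused.
Route from c1: left to b1, down to b2, left to a2, down to a3, 2× right (reaching c3), up to c2 — 7 moves in all.
Check: order respected (a2 at step 3, c3 at step 6).

c1 -> b1 -> b2 -> a2 -> a3 -> b3 -> c3 -> c2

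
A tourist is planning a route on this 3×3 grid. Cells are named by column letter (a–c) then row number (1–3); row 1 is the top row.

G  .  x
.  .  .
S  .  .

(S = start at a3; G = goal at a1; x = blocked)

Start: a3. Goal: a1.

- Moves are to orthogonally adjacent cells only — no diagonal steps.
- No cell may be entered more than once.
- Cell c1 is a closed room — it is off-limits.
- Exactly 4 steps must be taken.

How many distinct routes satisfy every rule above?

Need simple routes of exactly 4 moves from a3 to a1 (Manhattan distance 2, so 1 moves are spent on a detour and 1 undoing it).
Enumerating: a3 a2 b2 b1 a1 | a3 b3 b2 b1 a1 | a3 b3 b2 a2 a1.
That gives 3 routes.

3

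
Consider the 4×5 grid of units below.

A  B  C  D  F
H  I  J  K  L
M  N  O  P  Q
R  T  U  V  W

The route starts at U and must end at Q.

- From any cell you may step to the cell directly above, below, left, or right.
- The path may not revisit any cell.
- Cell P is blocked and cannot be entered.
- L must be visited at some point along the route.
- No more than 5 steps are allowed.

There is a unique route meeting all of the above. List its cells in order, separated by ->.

U -> O -> J -> K -> L -> Q

The 5-move cap with required stops at L leaves no slack for detours.
Route from U: 2× up (reaching J), 2× right (reaching L), down to Q — 5 moves in all.
Check: all required cells visited; 5 ≤ 5 moves.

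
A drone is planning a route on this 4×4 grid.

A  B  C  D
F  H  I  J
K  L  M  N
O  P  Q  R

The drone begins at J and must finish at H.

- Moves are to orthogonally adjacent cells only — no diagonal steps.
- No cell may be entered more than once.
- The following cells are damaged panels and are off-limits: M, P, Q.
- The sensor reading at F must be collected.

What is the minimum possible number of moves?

Any route passes through F somewhere between J and H. Summing Manhattan distances along the two legs (J → F → H) gives a lower bound of 3 + 1 = 4 moves.
The shortest route satisfying every rule uses 6 moves: J → D → C → B → A → F → H.
The no-revisit rule (legs can't share cells) pushes the minimum above the 4-move bound; an exhaustive check rules out every length from 4 to 5, leaving 6 as the minimum.

6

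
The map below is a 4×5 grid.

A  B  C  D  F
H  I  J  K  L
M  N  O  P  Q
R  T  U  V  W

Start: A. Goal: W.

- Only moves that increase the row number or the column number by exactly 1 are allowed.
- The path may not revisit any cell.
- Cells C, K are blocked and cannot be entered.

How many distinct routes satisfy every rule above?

19

A right/down-only route from A to W makes exactly 3 down-moves and 4 right-moves in some order.
With no other constraints that would be C(7,3) = 35 routes.
Subtract routes through each blocked cell (inclusion–exclusion for overlaps): − through C: 10 − through K: 12 + through C&K: 6 → 19.
That gives 19 routes.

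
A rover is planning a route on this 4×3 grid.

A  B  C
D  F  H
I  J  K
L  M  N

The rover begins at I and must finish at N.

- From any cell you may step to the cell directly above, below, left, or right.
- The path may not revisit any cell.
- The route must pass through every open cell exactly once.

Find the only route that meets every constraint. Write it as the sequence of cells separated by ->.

Need to visit all 12 open cells exactly once, starting at I and ending at N.
Cell L has only two open neighbours (I and M), so the path must pass straight through it: one of those is the cell it's entered from and the other is where it exits.
Route from I: down 1 to L, right 1 to M, up 2 to F, left 1 to D, up 1 to A, right 2 to C, down 3 to N — 11 moves in all.
Check: all 12 open cells covered.

I -> L -> M -> J -> F -> D -> A -> B -> C -> H -> K -> N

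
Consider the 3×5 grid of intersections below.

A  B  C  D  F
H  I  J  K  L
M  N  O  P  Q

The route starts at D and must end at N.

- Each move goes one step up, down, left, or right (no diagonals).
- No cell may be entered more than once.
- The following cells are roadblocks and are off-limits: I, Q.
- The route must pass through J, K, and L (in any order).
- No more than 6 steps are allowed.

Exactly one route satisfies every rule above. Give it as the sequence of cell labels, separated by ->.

D -> F -> L -> K -> J -> O -> N

The 6-move cap with required stops at J, K, L leaves no slack for detours.
Route from D: right to F, down to L, 2× left (reaching J), down to O, left to N — 6 moves in all.
Check: all required cells visited; 6 ≤ 6 moves.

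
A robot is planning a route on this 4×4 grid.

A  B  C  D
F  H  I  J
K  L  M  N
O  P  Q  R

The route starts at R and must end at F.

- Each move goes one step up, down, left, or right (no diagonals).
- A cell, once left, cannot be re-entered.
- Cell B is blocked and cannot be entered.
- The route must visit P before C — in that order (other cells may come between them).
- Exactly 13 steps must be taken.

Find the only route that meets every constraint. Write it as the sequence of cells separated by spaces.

The waypoints must appear in the order P, C, with no cell reused.
Route from R: 3× left (reaching O), up to K, 3× right (reaching N), 2× up (reaching D), left to C, down to I, 2× left (reaching F) — 13 moves in all.
Check: order respected (P at step 2, C at step 10); 13 moves as required.

R Q P O K L M N J D C I H F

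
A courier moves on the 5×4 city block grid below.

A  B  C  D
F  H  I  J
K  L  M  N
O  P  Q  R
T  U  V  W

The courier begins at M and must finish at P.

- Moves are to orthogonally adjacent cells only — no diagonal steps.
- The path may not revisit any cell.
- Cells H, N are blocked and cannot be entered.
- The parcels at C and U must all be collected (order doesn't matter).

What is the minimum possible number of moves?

Any route passes through C and U in some order between M and P. Summing Manhattan distances along each leg and taking the cheapest ordering (M → C → U → P) gives a lower bound of 2 + 5 + 1 = 8 moves.
The shortest route satisfying every rule uses 10 moves: M → I → C → B → A → F → K → O → T → U → P.
The bound of 8 isn't tight here; checking systematically, no route of length 8 through 9 satisfies every constraint, so 10 is the minimum.

10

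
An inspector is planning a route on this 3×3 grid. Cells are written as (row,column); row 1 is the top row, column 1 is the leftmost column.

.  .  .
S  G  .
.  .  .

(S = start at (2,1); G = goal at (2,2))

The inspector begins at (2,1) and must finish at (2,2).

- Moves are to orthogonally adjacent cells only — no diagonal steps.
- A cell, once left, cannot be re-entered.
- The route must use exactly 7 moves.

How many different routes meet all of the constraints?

Need simple routes of exactly 7 moves from (2,1) to (2,2) (Manhattan distance 1, so 3 moves are spent on a detour and 3 undoing it).
Enumerating: (2,1) (1,1) (1,2) (1,3) (2,3) (3,3) (3,2) (2,2) | (2,1) (3,1) (3,2) (3,3) (2,3) (1,3) (1,2) (2,2).
That gives 2 routes.

2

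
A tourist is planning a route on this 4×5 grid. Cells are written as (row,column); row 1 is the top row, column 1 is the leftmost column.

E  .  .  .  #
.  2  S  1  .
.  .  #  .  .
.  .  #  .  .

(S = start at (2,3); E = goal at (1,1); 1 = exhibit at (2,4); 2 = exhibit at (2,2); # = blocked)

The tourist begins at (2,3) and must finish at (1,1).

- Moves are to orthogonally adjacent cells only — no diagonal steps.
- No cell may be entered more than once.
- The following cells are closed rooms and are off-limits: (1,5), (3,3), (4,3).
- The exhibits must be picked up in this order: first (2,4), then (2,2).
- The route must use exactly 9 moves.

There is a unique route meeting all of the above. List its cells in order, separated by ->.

(2,3) -> (2,4) -> (1,4) -> (1,3) -> (1,2) -> (2,2) -> (3,2) -> (3,1) -> (2,1) -> (1,1)

The waypoints must appear in the order (2,4), (2,2), with no cell reused.
Route from (2,3): right 1 to (2,4), up 1 to (1,4), left 2 to (1,2), down 2 to (3,2), left 1 to (3,1), up 2 to (1,1) — 9 moves in all.
Check: order respected (1 at step 1, 2 at step 5); 9 moves as required.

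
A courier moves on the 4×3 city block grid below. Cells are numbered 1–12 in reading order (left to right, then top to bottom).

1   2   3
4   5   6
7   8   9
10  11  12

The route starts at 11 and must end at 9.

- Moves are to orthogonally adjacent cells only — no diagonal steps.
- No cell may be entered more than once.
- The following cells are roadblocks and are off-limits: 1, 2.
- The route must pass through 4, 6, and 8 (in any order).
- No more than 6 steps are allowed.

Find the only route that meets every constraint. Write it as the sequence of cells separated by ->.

11 -> 8 -> 7 -> 4 -> 5 -> 6 -> 9

The 6-move cap with required stops at 4, 6, 8 leaves no slack for detours.
Route from 11: up to 8, left to 7, up to 4, 2× right (reaching 6), down to 9 — 6 moves in all.
Check: all required cells visited; 6 ≤ 6 moves.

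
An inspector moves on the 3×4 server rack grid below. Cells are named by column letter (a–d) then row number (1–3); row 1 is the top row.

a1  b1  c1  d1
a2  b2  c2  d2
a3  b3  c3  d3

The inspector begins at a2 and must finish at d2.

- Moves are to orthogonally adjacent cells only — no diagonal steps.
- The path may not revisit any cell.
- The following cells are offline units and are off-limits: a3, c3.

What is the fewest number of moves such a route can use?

The Manhattan distance from a2 to d2 is |2−2| + |1−4| = 3, so at least 3 moves are needed.
A route of 3 moves achieves this: a2 → b2 → c2 → d2.
Since 3 matches the lower bound, it is optimal.

3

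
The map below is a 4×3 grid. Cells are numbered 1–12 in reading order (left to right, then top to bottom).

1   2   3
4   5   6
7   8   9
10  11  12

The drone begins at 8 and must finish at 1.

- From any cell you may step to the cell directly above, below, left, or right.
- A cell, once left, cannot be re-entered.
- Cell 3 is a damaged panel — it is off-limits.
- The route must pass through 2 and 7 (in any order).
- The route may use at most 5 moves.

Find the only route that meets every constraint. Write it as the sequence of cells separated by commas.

8, 7, 4, 5, 2, 1

The budget equals the shortest possible length, so every move has to be on a shortest route through the required cells.
Route from 8: left 1 to 7, up 1 to 4, right 1 to 5, up 1 to 2, left 1 to 1 — 5 moves in all.
Check: all required cells visited; 5 ≤ 5 moves.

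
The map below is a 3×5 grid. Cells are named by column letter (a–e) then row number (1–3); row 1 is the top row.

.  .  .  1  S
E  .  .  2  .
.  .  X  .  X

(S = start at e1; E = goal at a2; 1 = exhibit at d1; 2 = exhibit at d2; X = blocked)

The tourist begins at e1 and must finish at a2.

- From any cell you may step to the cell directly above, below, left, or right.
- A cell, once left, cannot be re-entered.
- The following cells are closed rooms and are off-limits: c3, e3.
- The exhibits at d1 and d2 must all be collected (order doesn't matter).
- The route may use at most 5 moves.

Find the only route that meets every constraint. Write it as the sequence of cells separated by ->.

e1 -> d1 -> d2 -> c2 -> b2 -> a2

The 5-move cap with required stops at d1, d2 leaves no slack for detours.
Route from e1: left to d1, down to d2, 3× left (reaching a2) — 5 moves in all.
Check: all required cells visited; 5 ≤ 5 moves.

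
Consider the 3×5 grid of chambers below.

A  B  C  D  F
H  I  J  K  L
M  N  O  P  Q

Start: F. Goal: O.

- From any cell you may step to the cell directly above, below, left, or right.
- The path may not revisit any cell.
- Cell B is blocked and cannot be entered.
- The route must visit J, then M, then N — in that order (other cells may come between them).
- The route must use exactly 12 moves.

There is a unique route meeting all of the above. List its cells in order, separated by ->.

The waypoints must appear in the order J, M, N, with no cell reused.
Route from F: down 2 to Q, left 1 to P, up 2 to D, left 1 to C, down 1 to J, left 2 to H, down 1 to M, right 2 to O — 12 moves in all.
Check: order respected (J at step 7, M at step 10, N at step 11); 12 moves as required.

F -> L -> Q -> P -> K -> D -> C -> J -> I -> H -> M -> N -> O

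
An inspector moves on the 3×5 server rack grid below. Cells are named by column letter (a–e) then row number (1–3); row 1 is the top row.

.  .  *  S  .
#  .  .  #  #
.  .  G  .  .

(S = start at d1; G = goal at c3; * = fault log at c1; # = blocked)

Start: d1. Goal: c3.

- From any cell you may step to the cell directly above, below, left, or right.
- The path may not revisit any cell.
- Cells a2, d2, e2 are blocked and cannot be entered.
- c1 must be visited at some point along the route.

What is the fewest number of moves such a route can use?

3

Any route passes through c1 somewhere between d1 and c3. Summing Manhattan distances along the two legs (d1 → c1 → c3) gives a lower bound of 1 + 2 = 3 moves.
A route of 3 moves achieves this: d1 → c1 → c2 → c3.
Since 3 matches the lower bound, it is optimal.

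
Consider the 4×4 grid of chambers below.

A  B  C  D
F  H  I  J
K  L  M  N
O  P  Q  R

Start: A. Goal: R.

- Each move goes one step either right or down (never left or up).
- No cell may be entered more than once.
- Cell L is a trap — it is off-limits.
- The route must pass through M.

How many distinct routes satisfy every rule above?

6

A right/down-only route from A to R makes exactly 3 down-moves and 3 right-moves in some order.
With no other constraints that would be C(6,3) = 20 routes.
Split at M and multiply the segment counts (each segment already excludes blocked cells): A→M: 3; M→R: 2; product = 6.
That gives 6 routes.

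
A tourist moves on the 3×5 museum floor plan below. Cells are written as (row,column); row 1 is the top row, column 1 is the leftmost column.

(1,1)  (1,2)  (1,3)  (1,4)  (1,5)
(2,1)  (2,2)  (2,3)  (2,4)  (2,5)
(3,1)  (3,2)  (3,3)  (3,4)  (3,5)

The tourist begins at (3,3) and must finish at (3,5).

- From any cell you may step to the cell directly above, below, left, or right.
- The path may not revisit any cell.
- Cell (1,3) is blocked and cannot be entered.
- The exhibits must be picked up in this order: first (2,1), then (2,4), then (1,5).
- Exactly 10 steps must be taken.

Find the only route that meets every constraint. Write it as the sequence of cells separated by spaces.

The waypoints must appear in the order (2,1), (2,4), (1,5), with no cell reused.
Route from (3,3): left 2 to (3,1), up 1 to (2,1), right 3 to (2,4), up 1 to (1,4), right 1 to (1,5), down 2 to (3,5) — 10 moves in all.
Check: order respected ((2,1) at step 3, (2,4) at step 6, (1,5) at step 8); 10 moves as required.

(3,3) (3,2) (3,1) (2,1) (2,2) (2,3) (2,4) (1,4) (1,5) (2,5) (3,5)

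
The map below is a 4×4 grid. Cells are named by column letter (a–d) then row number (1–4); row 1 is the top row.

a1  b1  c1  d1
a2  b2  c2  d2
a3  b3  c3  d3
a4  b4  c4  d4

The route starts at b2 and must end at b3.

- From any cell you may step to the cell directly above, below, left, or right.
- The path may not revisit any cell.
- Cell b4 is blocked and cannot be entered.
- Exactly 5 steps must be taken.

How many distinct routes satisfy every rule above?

3

Need simple routes of exactly 5 moves from b2 to b3 (Manhattan distance 1, so 2 moves are spent on a detour and 2 undoing it).
Enumerating: b2 b1 a1 a2 a3 b3 | b2 b1 c1 c2 c3 b3 | b2 c2 d2 d3 c3 b3.
That gives 3 routes.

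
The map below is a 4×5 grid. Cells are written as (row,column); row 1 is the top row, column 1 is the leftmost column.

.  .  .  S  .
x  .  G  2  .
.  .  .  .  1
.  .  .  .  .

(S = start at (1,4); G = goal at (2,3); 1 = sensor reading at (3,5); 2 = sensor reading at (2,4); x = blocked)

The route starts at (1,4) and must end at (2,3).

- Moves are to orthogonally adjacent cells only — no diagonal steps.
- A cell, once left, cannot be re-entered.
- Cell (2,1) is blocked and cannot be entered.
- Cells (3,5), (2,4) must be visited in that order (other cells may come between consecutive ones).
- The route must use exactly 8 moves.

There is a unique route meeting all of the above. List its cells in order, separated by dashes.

(1,4) - (1,5) - (2,5) - (3,5) - (4,5) - (4,4) - (3,4) - (2,4) - (2,3)

The waypoints must appear in the order (3,5), (2,4), with no cell reused.
Route from (1,4): right 1 to (1,5), down 3 to (4,5), left 1 to (4,4), up 2 to (2,4), left 1 to (2,3) — 8 moves in all.
Check: order respected (1 at step 3, 2 at step 7); 8 moves as required.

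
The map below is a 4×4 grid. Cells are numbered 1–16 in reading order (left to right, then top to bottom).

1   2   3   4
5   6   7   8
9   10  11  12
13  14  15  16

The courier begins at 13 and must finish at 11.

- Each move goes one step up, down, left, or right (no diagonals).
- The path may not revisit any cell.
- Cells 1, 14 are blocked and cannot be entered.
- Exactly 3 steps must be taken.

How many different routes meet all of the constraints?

1

Need simple routes of exactly 3 moves from 13 to 11 (Manhattan distance 3, so 0 moves are spent on a detour and 0 undoing it).
Enumerating: 13 9 10 11.
That gives 1 route.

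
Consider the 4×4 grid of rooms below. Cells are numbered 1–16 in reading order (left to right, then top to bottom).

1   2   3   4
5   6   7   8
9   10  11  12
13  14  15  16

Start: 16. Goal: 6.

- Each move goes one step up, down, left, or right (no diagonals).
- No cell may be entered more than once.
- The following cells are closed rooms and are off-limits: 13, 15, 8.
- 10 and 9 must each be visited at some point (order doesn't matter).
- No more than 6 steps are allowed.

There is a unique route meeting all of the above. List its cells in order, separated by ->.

16 -> 12 -> 11 -> 10 -> 9 -> 5 -> 6

Any route must reach 10 and 9 and still end at 6 within 6 moves, so the order of the required stops is forced.
Route from 16: up to 12, 3× left (reaching 9), up to 5, right to 6 — 6 moves in all.
Check: all required cells visited; 6 ≤ 6 moves.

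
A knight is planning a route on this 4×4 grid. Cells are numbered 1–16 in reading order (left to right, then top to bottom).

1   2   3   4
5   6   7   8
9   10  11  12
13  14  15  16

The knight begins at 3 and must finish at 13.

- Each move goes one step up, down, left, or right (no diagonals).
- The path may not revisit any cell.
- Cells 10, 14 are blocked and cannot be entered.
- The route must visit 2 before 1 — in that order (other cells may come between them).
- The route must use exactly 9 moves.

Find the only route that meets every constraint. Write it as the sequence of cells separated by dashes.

The waypoints must appear in the order 2, 1, with no cell reused.
Route from 3: right to 4, down to 8, 2× left (reaching 6), up to 2, left to 1, 3× down (reaching 13) — 9 moves in all.
Check: order respected (2 at step 5, 1 at step 6); 9 moves as required.

3 - 4 - 8 - 7 - 6 - 2 - 1 - 5 - 9 - 13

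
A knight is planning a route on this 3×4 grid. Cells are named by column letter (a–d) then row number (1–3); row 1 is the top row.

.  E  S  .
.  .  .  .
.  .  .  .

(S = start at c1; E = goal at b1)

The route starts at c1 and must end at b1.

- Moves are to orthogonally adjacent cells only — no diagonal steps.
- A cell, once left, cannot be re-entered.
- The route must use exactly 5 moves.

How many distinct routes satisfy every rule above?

3

Need simple routes of exactly 5 moves from c1 to b1 (Manhattan distance 1, so 2 moves are spent on a detour and 2 undoing it).
Enumerating: c1 c2 c3 b3 b2 b1 | c1 c2 b2 a2 a1 b1 | c1 d1 d2 c2 b2 b1.
That gives 3 routes.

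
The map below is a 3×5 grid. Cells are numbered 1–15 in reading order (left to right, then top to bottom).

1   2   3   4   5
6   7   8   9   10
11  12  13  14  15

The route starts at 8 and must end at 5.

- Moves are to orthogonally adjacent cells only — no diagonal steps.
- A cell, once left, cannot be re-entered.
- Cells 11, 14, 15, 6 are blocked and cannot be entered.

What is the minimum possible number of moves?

The Manhattan distance from 8 to 5 is |2−1| + |3−5| = 3, so at least 3 moves are needed.
A route of 3 moves achieves this: 8 → 3 → 4 → 5.
Since 3 matches the lower bound, it is optimal.

3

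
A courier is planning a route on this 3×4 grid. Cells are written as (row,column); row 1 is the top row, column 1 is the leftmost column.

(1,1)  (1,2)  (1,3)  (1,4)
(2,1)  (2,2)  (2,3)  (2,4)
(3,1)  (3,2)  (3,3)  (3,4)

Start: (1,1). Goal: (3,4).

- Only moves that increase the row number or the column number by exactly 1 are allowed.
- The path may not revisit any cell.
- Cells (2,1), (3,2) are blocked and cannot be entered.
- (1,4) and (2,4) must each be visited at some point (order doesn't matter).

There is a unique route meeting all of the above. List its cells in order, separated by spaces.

Moves only go right or down, so the column and row indices never decrease.
Route from (1,1): 3× right (reaching (1,4)), 2× down (reaching (3,4)) — 5 moves in all.
Check: all required cells visited.

(1,1) (1,2) (1,3) (1,4) (2,4) (3,4)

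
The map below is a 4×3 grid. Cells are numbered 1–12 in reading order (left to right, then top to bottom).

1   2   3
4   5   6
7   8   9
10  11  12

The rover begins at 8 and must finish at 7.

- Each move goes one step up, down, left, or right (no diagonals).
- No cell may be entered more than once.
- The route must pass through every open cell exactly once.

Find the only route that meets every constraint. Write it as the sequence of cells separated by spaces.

8 5 4 1 2 3 6 9 12 11 10 7

Need to visit all 12 open cells exactly once, starting at 8 and ending at 7.
Cell 10 has only two open neighbours (7 and 11), so the path must pass straight through it: one of those is the cell it's entered from and the other is where it exits.
Route from 8: up to 5, left to 4, up to 1, 2× right (reaching 3), 3× down (reaching 12), 2× left (reaching 10), up to 7 — 11 moves in all.
Check: all 12 open cells covered.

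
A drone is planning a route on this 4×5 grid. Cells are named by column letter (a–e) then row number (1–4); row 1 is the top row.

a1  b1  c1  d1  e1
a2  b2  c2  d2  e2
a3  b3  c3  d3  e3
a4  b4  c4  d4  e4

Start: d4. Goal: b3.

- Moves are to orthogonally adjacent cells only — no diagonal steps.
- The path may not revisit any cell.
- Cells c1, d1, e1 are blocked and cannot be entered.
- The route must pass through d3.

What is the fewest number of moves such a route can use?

3

Any route passes through d3 somewhere between d4 and b3. Summing Manhattan distances along the two legs (d4 → d3 → b3) gives a lower bound of 1 + 2 = 3 moves.
A route of 3 moves achieves this: d4 → d3 → c3 → b3.
Since 3 matches the lower bound, it is optimal.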